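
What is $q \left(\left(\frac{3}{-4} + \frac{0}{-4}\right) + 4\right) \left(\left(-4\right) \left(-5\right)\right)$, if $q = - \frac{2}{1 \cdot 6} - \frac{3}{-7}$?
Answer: $\frac{130}{21} \approx 6.1905$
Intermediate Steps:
$q = \frac{2}{21}$ ($q = - \frac{2}{6} - - \frac{3}{7} = \left(-2\right) \frac{1}{6} + \frac{3}{7} = - \frac{1}{3} + \frac{3}{7} = \frac{2}{21} \approx 0.095238$)
$q \left(\left(\frac{3}{-4} + \frac{0}{-4}\right) + 4\right) \left(\left(-4\right) \left(-5\right)\right) = \frac{2 \left(\left(\frac{3}{-4} + \frac{0}{-4}\right) + 4\right) \left(\left(-4\right) \left(-5\right)\right)}{21} = \frac{2 \left(\left(3 \left(- \frac{1}{4}\right) + 0 \left(- \frac{1}{4}\right)\right) + 4\right) 20}{21} = \frac{2 \left(\left(- \frac{3}{4} + 0\right) + 4\right) 20}{21} = \frac{2 \left(- \frac{3}{4} + 4\right) 20}{21} = \frac{2 \cdot \frac{13}{4} \cdot 20}{21} = \frac{2}{21} \cdot 65 = \frac{130}{21}$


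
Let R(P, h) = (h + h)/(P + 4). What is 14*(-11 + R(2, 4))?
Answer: -406/3 ≈ -135.33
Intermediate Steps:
R(P, h) = 2*h/(4 + P) (R(P, h) = (2*h)/(4 + P) = 2*h/(4 + P))
14*(-11 + R(2, 4)) = 14*(-11 + 2*4/(4 + 2)) = 14*(-11 + 2*4/6) = 14*(-11 + 2*4*(⅙)) = 14*(-11 + 4/3) = 14*(-29/3) = -406/3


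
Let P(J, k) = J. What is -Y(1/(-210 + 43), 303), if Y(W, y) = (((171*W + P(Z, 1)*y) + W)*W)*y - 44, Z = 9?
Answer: 139163927/27889 ≈ 4989.9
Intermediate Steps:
Y(W, y) = -44 + W*y*(9*y + 172*W) (Y(W, y) = (((171*W + 9*y) + W)*W)*y - 44 = (((9*y + 171*W) + W)*W)*y - 44 = ((9*y + 172*W)*W)*y - 44 = (W*(9*y + 172*W))*y - 44 = W*y*(9*y + 172*W) - 44 = -44 + W*y*(9*y + 172*W))
-Y(1/(-210 + 43), 303) = -(-44 + 9*303**2/(-210 + 43) + 172*303*(1/(-210 + 43))**2) = -(-44 + 9*91809/(-167) + 172*303*(1/(-167))**2) = -(-44 + 9*(-1/167)*91809 + 172*303*(-1/167)**2) = -(-44 - 826281/167 + 172*303*(1/27889)) = -(-44 - 826281/167 + 52116/27889) = -1*(-139163927/27889) = 139163927/27889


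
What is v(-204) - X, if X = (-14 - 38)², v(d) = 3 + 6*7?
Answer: -2659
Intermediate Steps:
v(d) = 45 (v(d) = 3 + 42 = 45)
X = 2704 (X = (-52)² = 2704)
v(-204) - X = 45 - 1*2704 = 45 - 2704 = -2659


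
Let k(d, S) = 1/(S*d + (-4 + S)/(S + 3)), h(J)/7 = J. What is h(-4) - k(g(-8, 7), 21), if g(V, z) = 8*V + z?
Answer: -803884/28711 ≈ -27.999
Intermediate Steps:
g(V, z) = z + 8*V
h(J) = 7*J
k(d, S) = 1/(S*d + (-4 + S)/(3 + S))
h(-4) - k(g(-8, 7), 21) = 7*(-4) - (3 + 21)/(-4 + 21 + (7 + 8*(-8))*21² + 3*21*(7 + 8*(-8))) = -28 - 24/(-4 + 21 + (7 - 64)*441 + 3*21*(7 - 64)) = -28 - 24/(-4 + 21 - 57*441 + 3*21*(-57)) = -28 - 24/(-4 + 21 - 25137 - 3591) = -28 - 24/(-28711) = -28 - (-1)*24/28711 = -28 - 1*(-24/28711) = -28 + 24/28711 = -803884/28711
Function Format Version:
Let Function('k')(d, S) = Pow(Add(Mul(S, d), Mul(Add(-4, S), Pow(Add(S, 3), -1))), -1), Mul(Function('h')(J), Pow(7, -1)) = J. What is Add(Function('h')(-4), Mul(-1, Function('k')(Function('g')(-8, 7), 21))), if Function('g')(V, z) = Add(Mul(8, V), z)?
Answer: Rational(-803884, 28711) ≈ -27.999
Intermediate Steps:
Function('g')(V, z) = Add(z, Mul(8, V))
Function('h')(J) = Mul(7, J)
Function('k')(d, S) = Pow(Add(Mul(S, d), Mul(Pow(Add(3, S), -1), Add(-4, S))), -1) (Function('k')(d, S) = Pow(Add(Mul(S, d), Mul(Add(-4, S), Pow(Add(3, S), -1))), -1) = Pow(Add(Mul(S, d), Mul(Pow(Add(3, S), -1), Add(-4, S))), -1))
Add(Function('h')(-4), Mul(-1, Function('k')(Function('g')(-8, 7), 21))) = Add(Mul(7, -4), Mul(-1, Mul(Pow(Add(-4, 21, Mul(Add(7, Mul(8, -8)), Pow(21, 2)), Mul(3, 21, Add(7, Mul(8, -8)))), -1), Add(3, 21)))) = Add(-28, Mul(-1, Mul(Pow(Add(-4, 21, Mul(Add(7, -64), 441), Mul(3, 21, Add(7, -64))), -1), 24))) = Add(-28, Mul(-1, Mul(Pow(Add(-4, 21, Mul(-57, 441), Mul(3, 21, -57)), -1), 24))) = Add(-28, Mul(-1, Mul(Pow(Add(-4, 21, -25137, -3591), -1), 24))) = Add(-28, Mul(-1, Mul(Pow(-28711, -1), 24))) = Add(-28, Mul(-1, Mul(Rational(-1, 28711), 24))) = Add(-28, Mul(-1, Rational(-24, 28711))) = Add(-28, Rational(24, 28711)) = Rational(-803884, 28711)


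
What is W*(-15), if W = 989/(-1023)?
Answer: 4945/341 ≈ 14.501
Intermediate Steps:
W = -989/1023 (W = 989*(-1/1023) = -989/1023 ≈ -0.96676)
W*(-15) = -989/1023*(-15) = 4945/341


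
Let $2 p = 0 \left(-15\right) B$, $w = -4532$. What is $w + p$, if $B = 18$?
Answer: $-4532$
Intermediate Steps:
$p = 0$ ($p = \frac{0 \left(-15\right) 18}{2} = \frac{0 \cdot 18}{2} = \frac{1}{2} \cdot 0 = 0$)
$w + p = -4532 + 0 = -4532$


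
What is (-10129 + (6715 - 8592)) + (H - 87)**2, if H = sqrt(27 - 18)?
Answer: -4950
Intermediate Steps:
H = 3 (H = sqrt(9) = 3)
(-10129 + (6715 - 8592)) + (H - 87)**2 = (-10129 + (6715 - 8592)) + (3 - 87)**2 = (-10129 - 1877) + (-84)**2 = -12006 + 7056 = -4950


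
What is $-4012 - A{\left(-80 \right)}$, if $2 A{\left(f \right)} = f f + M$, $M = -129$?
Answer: $- \frac{14295}{2} \approx -7147.5$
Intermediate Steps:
$A{\left(f \right)} = - \frac{129}{2} + \frac{f^{2}}{2}$ ($A{\left(f \right)} = \frac{f f - 129}{2} = \frac{f^{2} - 129}{2} = \frac{-129 + f^{2}}{2} = - \frac{129}{2} + \frac{f^{2}}{2}$)
$-4012 - A{\left(-80 \right)} = -4012 - \left(- \frac{129}{2} + \frac{\left(-80\right)^{2}}{2}\right) = -4012 - \left(- \frac{129}{2} + \frac{1}{2} \cdot 6400\right) = -4012 - \left(- \frac{129}{2} + 3200\right) = -4012 - \frac{6271}{2} = - \frac{14295}{2}$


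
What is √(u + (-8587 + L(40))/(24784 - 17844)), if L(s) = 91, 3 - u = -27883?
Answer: √83939449210/1735 ≈ 166.99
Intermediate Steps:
u = 27886 (u = 3 - 1*(-27883) = 3 + 27883 = 27886)
√(u + (-8587 + L(40))/(24784 - 17844)) = √(27886 + (-8587 + 91)/(24784 - 17844)) = √(27886 - 8496/6940) = √(27886 - 8496*1/6940) = √(27886 - 2124/1735) = √(48380086/1735) = √83939449210/1735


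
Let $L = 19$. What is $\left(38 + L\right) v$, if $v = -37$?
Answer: $-2109$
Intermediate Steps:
$\left(38 + L\right) v = \left(38 + 19\right) \left(-37\right) = 57 \left(-37\right) = -2109$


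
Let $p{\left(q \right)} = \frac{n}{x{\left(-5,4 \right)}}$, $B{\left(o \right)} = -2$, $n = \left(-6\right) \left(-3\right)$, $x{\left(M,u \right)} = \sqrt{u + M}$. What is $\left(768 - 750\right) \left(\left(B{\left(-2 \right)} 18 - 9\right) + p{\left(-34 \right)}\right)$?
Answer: $-810 - 324 i \approx -810.0 - 324.0 i$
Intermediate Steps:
$x{\left(M,u \right)} = \sqrt{M + u}$
$n = 18$
$p{\left(q \right)} = - 18 i$ ($p{\left(q \right)} = \frac{18}{\sqrt{-5 + 4}} = \frac{18}{\sqrt{-1}} = \frac{18}{i} = 18 \left(- i\right) = - 18 i$)
$\left(768 - 750\right) \left(\left(B{\left(-2 \right)} 18 - 9\right) + p{\left(-34 \right)}\right) = \left(768 - 750\right) \left(\left(\left(-2\right) 18 - 9\right) - 18 i\right) = \left(768 - 750\right) \left(\left(-36 - 9\right) - 18 i\right) = 18 \left(-45 - 18 i\right) = -810 - 324 i$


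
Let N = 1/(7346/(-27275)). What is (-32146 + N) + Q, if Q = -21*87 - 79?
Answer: -250173267/7346 ≈ -34056.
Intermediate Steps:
N = -27275/7346 (N = 1/(7346*(-1/27275)) = 1/(-7346/27275) = -27275/7346 ≈ -3.7129)
Q = -1906 (Q = -1827 - 79 = -1906)
(-32146 + N) + Q = (-32146 - 27275/7346) - 1906 = -236171791/7346 - 1906 = -250173267/7346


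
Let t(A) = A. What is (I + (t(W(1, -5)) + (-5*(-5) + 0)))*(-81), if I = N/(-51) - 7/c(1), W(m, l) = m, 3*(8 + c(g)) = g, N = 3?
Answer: -850500/391 ≈ -2175.2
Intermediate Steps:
c(g) = -8 + g/3
I = 334/391 (I = 3/(-51) - 7/(-8 + (⅓)*1) = 3*(-1/51) - 7/(-8 + ⅓) = -1/17 - 7/(-23/3) = -1/17 - 7*(-3/23) = -1/17 + 21/23 = 334/391 ≈ 0.85422)
(I + (t(W(1, -5)) + (-5*(-5) + 0)))*(-81) = (334/391 + (1 + (-5*(-5) + 0)))*(-81) = (334/391 + (1 + (25 + 0)))*(-81) = (334/391 + (1 + 25))*(-81) = (334/391 + 26)*(-81) = (10500/391)*(-81) = -850500/391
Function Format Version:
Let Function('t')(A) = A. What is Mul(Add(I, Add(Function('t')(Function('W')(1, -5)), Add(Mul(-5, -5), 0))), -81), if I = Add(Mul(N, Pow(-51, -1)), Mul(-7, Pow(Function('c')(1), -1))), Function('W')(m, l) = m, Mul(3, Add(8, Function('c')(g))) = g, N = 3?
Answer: Rational(-850500, 391) ≈ -2175.2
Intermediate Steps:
Function('c')(g) = Add(-8, Mul(Rational(1, 3), g))
I = Rational(334, 391) (I = Add(Mul(3, Pow(-51, -1)), Mul(-7, Pow(Add(-8, Mul(Rational(1, 3), 1)), -1))) = Add(Mul(3, Rational(-1, 51)), Mul(-7, Pow(Add(-8, Rational(1, 3)), -1))) = Add(Rational(-1, 17), Mul(-7, Pow(Rational(-23, 3), -1))) = Add(Rational(-1, 17), Mul(-7, Rational(-3, 23))) = Add(Rational(-1, 17), Rational(21, 23)) = Rational(334, 391) ≈ 0.85422)
Mul(Add(I, Add(Function('t')(Function('W')(1, -5)), Add(Mul(-5, -5), 0))), -81) = Mul(Add(Rational(334, 391), Add(1, Add(Mul(-5, -5), 0))), -81) = Mul(Add(Rational(334, 391), Add(1, Add(25, 0))), -81) = Mul(Add(Rational(334, 391), Add(1, 25)), -81) = Mul(Add(Rational(334, 391), 26), -81) = Mul(Rational(10500, 391), -81) = Rational(-850500, 391)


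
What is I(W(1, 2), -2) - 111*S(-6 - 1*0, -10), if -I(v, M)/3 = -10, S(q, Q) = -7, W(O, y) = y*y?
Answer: 807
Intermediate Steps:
W(O, y) = y²
I(v, M) = 30 (I(v, M) = -3*(-10) = 30)
I(W(1, 2), -2) - 111*S(-6 - 1*0, -10) = 30 - 111*(-7) = 30 + 777 = 807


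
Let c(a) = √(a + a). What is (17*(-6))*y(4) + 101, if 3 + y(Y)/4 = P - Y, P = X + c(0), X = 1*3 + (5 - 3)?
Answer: 917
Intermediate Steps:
X = 5 (X = 3 + 2 = 5)
c(a) = √2*√a (c(a) = √(2*a) = √2*√a)
P = 5 (P = 5 + √2*√0 = 5 + √2*0 = 5 + 0 = 5)
y(Y) = 8 - 4*Y (y(Y) = -12 + 4*(5 - Y) = -12 + (20 - 4*Y) = 8 - 4*Y)
(17*(-6))*y(4) + 101 = (17*(-6))*(8 - 4*4) + 101 = -102*(8 - 16) + 101 = -102*(-8) + 101 = 816 + 101 = 917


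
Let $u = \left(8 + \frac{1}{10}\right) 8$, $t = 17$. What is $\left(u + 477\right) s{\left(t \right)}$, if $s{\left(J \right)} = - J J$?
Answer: $- \frac{782901}{5} \approx -1.5658 \cdot 10^{5}$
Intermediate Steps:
$s{\left(J \right)} = - J^{2}$
$u = \frac{324}{5}$ ($u = \left(8 + \frac{1}{10}\right) 8 = \frac{81}{10} \cdot 8 = \frac{324}{5} \approx 64.8$)
$\left(u + 477\right) s{\left(t \right)} = \left(\frac{324}{5} + 477\right) \left(- 17^{2}\right) = \frac{2709 \left(\left(-1\right) 289\right)}{5} = \frac{2709}{5} \left(-289\right) = - \frac{782901}{5}$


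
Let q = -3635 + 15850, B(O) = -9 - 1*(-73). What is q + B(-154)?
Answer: 12279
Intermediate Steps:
B(O) = 64 (B(O) = -9 + 73 = 64)
q = 12215
q + B(-154) = 12215 + 64 = 12279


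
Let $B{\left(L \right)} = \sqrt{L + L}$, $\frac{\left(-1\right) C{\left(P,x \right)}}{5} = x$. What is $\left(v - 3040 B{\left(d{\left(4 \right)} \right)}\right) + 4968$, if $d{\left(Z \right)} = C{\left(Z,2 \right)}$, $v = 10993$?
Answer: $15961 - 6080 i \sqrt{5} \approx 15961.0 - 13595.0 i$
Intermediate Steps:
$C{\left(P,x \right)} = - 5 x$
$d{\left(Z \right)} = -10$ ($d{\left(Z \right)} = \left(-5\right) 2 = -10$)
$B{\left(L \right)} = \sqrt{2} \sqrt{L}$ ($B{\left(L \right)} = \sqrt{2 L} = \sqrt{2} \sqrt{L}$)
$\left(v - 3040 B{\left(d{\left(4 \right)} \right)}\right) + 4968 = \left(10993 - 3040 \sqrt{2} \sqrt{-10}\right) + 4968 = \left(10993 - 3040 \sqrt{2} i \sqrt{10}\right) + 4968 = \left(10993 - 3040 \cdot 2 i \sqrt{5}\right) + 4968 = \left(10993 - 6080 i \sqrt{5}\right) + 4968 = 15961 - 6080 i \sqrt{5}$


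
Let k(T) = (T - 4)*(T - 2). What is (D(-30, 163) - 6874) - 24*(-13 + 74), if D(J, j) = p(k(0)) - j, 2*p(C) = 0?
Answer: -8501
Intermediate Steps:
k(T) = (-4 + T)*(-2 + T)
p(C) = 0 (p(C) = (½)*0 = 0)
D(J, j) = -j (D(J, j) = 0 - j = -j)
(D(-30, 163) - 6874) - 24*(-13 + 74) = (-1*163 - 6874) - 24*(-13 + 74) = (-163 - 6874) - 24*61 = -7037 - 1464 = -8501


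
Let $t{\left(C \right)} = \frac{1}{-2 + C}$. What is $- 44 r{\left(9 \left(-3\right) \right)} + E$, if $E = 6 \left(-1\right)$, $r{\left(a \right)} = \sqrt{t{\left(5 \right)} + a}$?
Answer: $-6 - \frac{176 i \sqrt{15}}{3} \approx -6.0 - 227.22 i$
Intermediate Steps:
$r{\left(a \right)} = \sqrt{\frac{1}{3} + a}$ ($r{\left(a \right)} = \sqrt{\frac{1}{-2 + 5} + a} = \sqrt{\frac{1}{3} + a}$)
$E = -6$
$- 44 r{\left(9 \left(-3\right) \right)} + E = - 44 \frac{\sqrt{3 + 9 \cdot 9 \left(-3\right)}}{3} - 6 = - 44 \frac{\sqrt{3 + 9 \left(-27\right)}}{3} - 6 = - 44 \frac{\sqrt{3 - 243}}{3} - 6 = - 44 \frac{\sqrt{-240}}{3} - 6 = - 44 \frac{4 i \sqrt{15}}{3} - 6 = - \frac{176 i \sqrt{15}}{3} - 6 = -6 - \frac{176 i \sqrt{15}}{3}$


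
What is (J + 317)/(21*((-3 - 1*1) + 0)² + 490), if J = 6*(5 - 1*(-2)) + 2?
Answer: 361/826 ≈ 0.43705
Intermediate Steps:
J = 44 (J = 6*(5 + 2) + 2 = 6*7 + 2 = 42 + 2 = 44)
(J + 317)/(21*((-3 - 1*1) + 0)² + 490) = (44 + 317)/(21*((-3 - 1*1) + 0)² + 490) = 361/(21*((-3 - 1) + 0)² + 490) = 361/(21*(-4 + 0)² + 490) = 361/(21*(-4)² + 490) = 361/(21*16 + 490) = 361/(336 + 490) = 361/826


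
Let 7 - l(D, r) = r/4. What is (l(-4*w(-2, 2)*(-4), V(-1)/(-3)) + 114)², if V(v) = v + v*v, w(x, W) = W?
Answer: 14641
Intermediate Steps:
V(v) = v + v²
l(D, r) = 7 - r/4
(l(-4*w(-2, 2)*(-4), V(-1)/(-3)) + 114)² = ((7 - (-(1 - 1))/(4*(-3))) + 114)² = ((7 - (-1*0)*(-1)/(4*3)) + 114)² = ((7 - 0*(-1)/3) + 114)² = ((7 - ¼*0) + 114)² = ((7 + 0) + 114)² = (7 + 114)² = 121² = 14641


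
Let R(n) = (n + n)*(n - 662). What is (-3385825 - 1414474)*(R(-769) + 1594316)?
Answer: -18218065963006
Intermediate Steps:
R(n) = 2*n*(-662 + n) (R(n) = (2*n)*(-662 + n) = 2*n*(-662 + n))
(-3385825 - 1414474)*(R(-769) + 1594316) = (-3385825 - 1414474)*(2*(-769)*(-662 - 769) + 1594316) = -4800299*(2*(-769)*(-1431) + 1594316) = -4800299*(2200878 + 1594316) = -4800299*3795194 = -18218065963006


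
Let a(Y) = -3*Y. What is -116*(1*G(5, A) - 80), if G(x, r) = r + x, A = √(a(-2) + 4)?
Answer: 8700 - 116*√10 ≈ 8333.2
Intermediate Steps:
A = √10 (A = √(-3*(-2) + 4) = √(6 + 4) = √10 ≈ 3.1623)
-116*(1*G(5, A) - 80) = -116*(1*(√10 + 5) - 80) = -116*(1*(5 + √10) - 80) = -116*((5 + √10) - 80) = -116*(-75 + √10) = 8700 - 116*√10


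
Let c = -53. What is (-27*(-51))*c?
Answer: -72981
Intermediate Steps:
(-27*(-51))*c = -27*(-51)*(-53) = 1377*(-53) = -72981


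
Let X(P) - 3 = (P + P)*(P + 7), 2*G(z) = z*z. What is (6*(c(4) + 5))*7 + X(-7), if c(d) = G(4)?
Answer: 549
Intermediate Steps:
G(z) = z²/2 (G(z) = (z*z)/2 = z²/2)
X(P) = 3 + 2*P*(7 + P) (X(P) = 3 + (P + P)*(P + 7) = 3 + (2*P)*(7 + P) = 3 + 2*P*(7 + P))
c(d) = 8 (c(d) = (½)*4² = (½)*16 = 8)
(6*(c(4) + 5))*7 + X(-7) = (6*(8 + 5))*7 + (3 + 2*(-7)² + 14*(-7)) = (6*13)*7 + (3 + 2*49 - 98) = 78*7 + (3 + 98 - 98) = 546 + 3 = 549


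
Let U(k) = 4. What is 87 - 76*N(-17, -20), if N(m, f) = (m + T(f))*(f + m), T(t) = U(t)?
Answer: -36469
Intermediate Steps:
T(t) = 4
N(m, f) = (4 + m)*(f + m) (N(m, f) = (m + 4)*(f + m) = (4 + m)*(f + m))
87 - 76*N(-17, -20) = 87 - 76*((-17)² + 4*(-20) + 4*(-17) - 20*(-17)) = 87 - 76*(289 - 80 - 68 + 340) = 87 - 76*481 = 87 - 36556 = -36469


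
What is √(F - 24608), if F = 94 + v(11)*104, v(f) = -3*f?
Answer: I*√27946 ≈ 167.17*I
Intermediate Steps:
F = -3338 (F = 94 - 3*11*104 = 94 - 33*104 = 94 - 3432 = -3338)
√(F - 24608) = √(-3338 - 24608) = √(-27946) = I*√27946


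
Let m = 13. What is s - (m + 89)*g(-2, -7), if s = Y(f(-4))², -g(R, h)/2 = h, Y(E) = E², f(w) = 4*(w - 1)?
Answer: 158572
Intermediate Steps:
f(w) = -4 + 4*w (f(w) = 4*(-1 + w) = -4 + 4*w)
g(R, h) = -2*h
s = 160000 (s = ((-4 + 4*(-4))²)² = ((-4 - 16)²)² = ((-20)²)² = 400² = 160000)
s - (m + 89)*g(-2, -7) = 160000 - (13 + 89)*(-2*(-7)) = 160000 - 102*14 = 160000 - 1*1428 = 160000 - 1428 = 158572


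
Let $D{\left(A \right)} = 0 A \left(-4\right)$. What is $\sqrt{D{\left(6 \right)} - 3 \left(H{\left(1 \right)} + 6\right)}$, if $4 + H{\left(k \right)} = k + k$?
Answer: $2 i \sqrt{3} \approx 3.4641 i$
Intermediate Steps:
$H{\left(k \right)} = -4 + 2 k$ ($H{\left(k \right)} = -4 + \left(k + k\right) = -4 + 2 k$)
$D{\left(A \right)} = 0$ ($D{\left(A \right)} = 0 \left(-4\right) = 0$)
$\sqrt{D{\left(6 \right)} - 3 \left(H{\left(1 \right)} + 6\right)} = \sqrt{0 - 3 \left(\left(-4 + 2 \cdot 1\right) + 6\right)} = \sqrt{0 - 3 \left(\left(-4 + 2\right) + 6\right)} = \sqrt{0 - 3 \left(-2 + 6\right)} = \sqrt{0 - 12} = \sqrt{-12} = 2 i \sqrt{3}$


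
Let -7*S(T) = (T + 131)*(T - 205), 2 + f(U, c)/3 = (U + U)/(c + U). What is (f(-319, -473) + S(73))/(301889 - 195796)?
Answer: 322835/8911812 ≈ 0.036225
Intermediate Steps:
f(U, c) = -6 + 6*U/(U + c) (f(U, c) = -6 + 3*((U + U)/(c + U)) = -6 + 3*((2*U)/(U + c)) = -6 + 3*(2*U/(U + c)) = -6 + 6*U/(U + c))
S(T) = -(-205 + T)*(131 + T)/7 (S(T) = -(T + 131)*(T - 205)/7 = -(131 + T)*(-205 + T)/7 = -(-205 + T)*(131 + T)/7)
(f(-319, -473) + S(73))/(301889 - 195796) = (-6*(-473)/(-319 - 473) + (26855/7 - ⅐*73² + (74/7)*73))/(301889 - 195796) = (-6*(-473)/(-792) + (26855/7 - ⅐*5329 + 5402/7))/106093 = (-6*(-473)*(-1/792) + (26855/7 - 5329/7 + 5402/7))*(1/106093) = (-43/12 + 26928/7)*(1/106093) = (322835/84)*(1/106093) = 322835/8911812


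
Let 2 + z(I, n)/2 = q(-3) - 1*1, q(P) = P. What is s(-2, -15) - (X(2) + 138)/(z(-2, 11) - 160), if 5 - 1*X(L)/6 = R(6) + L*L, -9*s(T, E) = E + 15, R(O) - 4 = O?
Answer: 21/43 ≈ 0.48837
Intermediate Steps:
R(O) = 4 + O
s(T, E) = -5/3 - E/9 (s(T, E) = -(E + 15)/9 = -(15 + E)/9 = -5/3 - E/9)
z(I, n) = -12 (z(I, n) = -4 + 2*(-3 - 1*1) = -4 + 2*(-3 - 1) = -4 + 2*(-4) = -4 - 8 = -12)
X(L) = -30 - 6*L² (X(L) = 30 - 6*((4 + 6) + L*L) = 30 - 6*(10 + L²) = 30 + (-60 - 6*L²) = -30 - 6*L²)
s(-2, -15) - (X(2) + 138)/(z(-2, 11) - 160) = (-5/3 - ⅑*(-15)) - ((-30 - 6*2²) + 138)/(-12 - 160) = (-5/3 + 5/3) - ((-30 - 6*4) + 138)/(-172) = 0 - ((-30 - 24) + 138)*(-1)/172 = 0 - (-54 + 138)*(-1)/172 = 0 - 84*(-1)/172 = 0 - 1*(-21/43) = 0 + 21/43 = 21/43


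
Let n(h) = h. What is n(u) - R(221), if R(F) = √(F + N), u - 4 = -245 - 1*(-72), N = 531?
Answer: -169 - 4*√47 ≈ -196.42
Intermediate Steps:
u = -169 (u = 4 + (-245 - 1*(-72)) = 4 + (-245 + 72) = 4 - 173 = -169)
R(F) = √(531 + F) (R(F) = √(F + 531) = √(531 + F))
n(u) - R(221) = -169 - √(531 + 221) = -169 - √752 = -169 - 4*√47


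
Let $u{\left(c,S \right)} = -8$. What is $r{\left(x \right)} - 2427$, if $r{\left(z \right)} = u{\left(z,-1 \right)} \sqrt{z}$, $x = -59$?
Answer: $-2427 - 8 i \sqrt{59} \approx -2427.0 - 61.449 i$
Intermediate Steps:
$r{\left(z \right)} = - 8 \sqrt{z}$
$r{\left(x \right)} - 2427 = - 8 \sqrt{-59} - 2427 = - 8 i \sqrt{59} - 2427 = -2427 - 8 i \sqrt{59}$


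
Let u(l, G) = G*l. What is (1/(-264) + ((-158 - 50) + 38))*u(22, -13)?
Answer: 583453/12 ≈ 48621.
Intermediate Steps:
(1/(-264) + ((-158 - 50) + 38))*u(22, -13) = (1/(-264) + ((-158 - 50) + 38))*(-13*22) = (-1/264 + (-208 + 38))*(-286) = (-1/264 - 170)*(-286) = -44881/264*(-286) = 583453/12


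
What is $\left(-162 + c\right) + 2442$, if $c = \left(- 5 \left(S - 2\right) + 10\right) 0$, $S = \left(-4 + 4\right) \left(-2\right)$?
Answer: $2280$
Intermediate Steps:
$S = 0$ ($S = 0 \left(-2\right) = 0$)
$c = 0$ ($c = \left(- 5 \left(0 - 2\right) + 10\right) 0 = \left(\left(-5\right) \left(-2\right) + 10\right) 0 = \left(10 + 10\right) 0 = 20 \cdot 0 = 0$)
$\left(-162 + c\right) + 2442 = \left(-162 + 0\right) + 2442 = -162 + 2442 = 2280$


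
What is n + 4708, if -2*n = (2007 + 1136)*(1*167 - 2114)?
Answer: 6128837/2 ≈ 3.0644e+6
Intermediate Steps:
n = 6119421/2 (n = -(2007 + 1136)*(1*167 - 2114)/2 = -3143*(167 - 2114)/2 = -3143*(-1947)/2 = -½*(-6119421) = 6119421/2 ≈ 3.0597e+6)
n + 4708 = 6119421/2 + 4708 = 6128837/2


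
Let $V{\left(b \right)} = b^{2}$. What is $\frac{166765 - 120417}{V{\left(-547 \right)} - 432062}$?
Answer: $- \frac{46348}{132853} \approx -0.34887$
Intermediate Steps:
$\frac{166765 - 120417}{V{\left(-547 \right)} - 432062} = \frac{166765 - 120417}{\left(-547\right)^{2} - 432062} = \frac{46348}{299209 - 432062} = \frac{46348}{-132853} = 46348 \left(- \frac{1}{132853}\right) = - \frac{46348}{132853}$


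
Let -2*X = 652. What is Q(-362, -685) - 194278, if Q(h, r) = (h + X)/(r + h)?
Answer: -203408378/1047 ≈ -1.9428e+5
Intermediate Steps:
X = -326 (X = -½*652 = -326)
Q(h, r) = (-326 + h)/(h + r) (Q(h, r) = (h - 326)/(r + h) = (-326 + h)/(h + r))
Q(-362, -685) - 194278 = (-326 - 362)/(-362 - 685) - 194278 = -688/(-1047) - 194278 = -1/1047*(-688) - 194278 = 688/1047 - 194278 = -203408378/1047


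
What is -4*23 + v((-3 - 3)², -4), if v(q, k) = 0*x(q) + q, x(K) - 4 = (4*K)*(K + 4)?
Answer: -56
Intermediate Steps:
x(K) = 4 + 4*K*(4 + K) (x(K) = 4 + (4*K)*(K + 4) = 4 + (4*K)*(4 + K) = 4 + 4*K*(4 + K))
v(q, k) = q (v(q, k) = 0*(4 + 4*q² + 16*q) + q = 0 + q = q)
-4*23 + v((-3 - 3)², -4) = -4*23 + (-3 - 3)² = -92 + (-6)² = -92 + 36 = -56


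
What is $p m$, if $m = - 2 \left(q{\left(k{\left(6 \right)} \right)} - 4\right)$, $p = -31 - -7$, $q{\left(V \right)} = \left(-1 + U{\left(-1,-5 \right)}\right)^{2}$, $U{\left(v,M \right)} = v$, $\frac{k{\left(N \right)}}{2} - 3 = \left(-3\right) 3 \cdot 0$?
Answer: $0$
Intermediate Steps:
$k{\left(N \right)} = 6$ ($k{\left(N \right)} = 6 + 2 \left(-3\right) 3 \cdot 0 = 6 + 2 \left(\left(-9\right) 0\right) = 6 + 2 \cdot 0 = 6 + 0 = 6$)
$q{\left(V \right)} = 4$ ($q{\left(V \right)} = \left(-1 - 1\right)^{2} = \left(-2\right)^{2} = 4$)
$p = -24$ ($p = -31 + 7 = -24$)
$m = 0$ ($m = - 2 \left(4 - 4\right) = \left(-2\right) 0 = 0$)
$p m = \left(-24\right) 0 = 0$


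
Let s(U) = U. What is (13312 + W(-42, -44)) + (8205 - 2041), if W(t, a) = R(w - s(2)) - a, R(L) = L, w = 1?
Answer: 19519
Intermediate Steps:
W(t, a) = -1 - a (W(t, a) = (1 - 1*2) - a = (1 - 2) - a = -1 - a)
(13312 + W(-42, -44)) + (8205 - 2041) = (13312 + (-1 - 1*(-44))) + (8205 - 2041) = (13312 + (-1 + 44)) + 6164 = (13312 + 43) + 6164 = 13355 + 6164 = 19519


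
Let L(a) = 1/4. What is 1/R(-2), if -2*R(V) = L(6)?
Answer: -8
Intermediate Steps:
L(a) = 1/4
R(V) = -1/8 (R(V) = -1/2*1/4 = -1/8)
1/R(-2) = 1/(-1/8) = -8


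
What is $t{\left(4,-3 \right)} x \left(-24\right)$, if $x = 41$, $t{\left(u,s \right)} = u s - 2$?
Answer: $13776$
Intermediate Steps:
$t{\left(u,s \right)} = -2 + s u$ ($t{\left(u,s \right)} = s u - 2 = -2 + s u$)
$t{\left(4,-3 \right)} x \left(-24\right) = \left(-2 - 12\right) 41 \left(-24\right) = \left(-14\right) 41 \left(-24\right) = \left(-574\right) \left(-24\right) = 13776$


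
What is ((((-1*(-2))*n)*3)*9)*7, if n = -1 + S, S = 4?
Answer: 1134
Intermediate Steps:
n = 3 (n = -1 + 4 = 3)
((((-1*(-2))*n)*3)*9)*7 = (((-1*(-2)*3)*3)*9)*7 = (((2*3)*3)*9)*7 = ((6*3)*9)*7 = (18*9)*7 = 162*7 = 1134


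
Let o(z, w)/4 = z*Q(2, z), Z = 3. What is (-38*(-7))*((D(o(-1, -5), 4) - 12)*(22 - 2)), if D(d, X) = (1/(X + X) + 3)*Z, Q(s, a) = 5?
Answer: -13965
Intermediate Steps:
o(z, w) = 20*z (o(z, w) = 4*(z*5) = 4*(5*z) = 20*z)
D(d, X) = 9 + 3/(2*X) (D(d, X) = (1/(X + X) + 3)*3 = (1/(2*X) + 3)*3 = (3 + 1/(2*X))*3 = 9 + 3/(2*X))
(-38*(-7))*((D(o(-1, -5), 4) - 12)*(22 - 2)) = (-38*(-7))*(((9 + (3/2)/4) - 12)*(22 - 2)) = 266*(((9 + (3/2)*(¼)) - 12)*20) = 266*(((9 + 3/8) - 12)*20) = 266*((75/8 - 12)*20) = 266*(-21/8*20) = 266*(-105/2) = -13965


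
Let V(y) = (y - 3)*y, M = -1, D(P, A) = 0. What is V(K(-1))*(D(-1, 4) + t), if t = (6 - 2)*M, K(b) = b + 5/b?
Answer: -216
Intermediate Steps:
V(y) = y*(-3 + y) (V(y) = (-3 + y)*y = y*(-3 + y))
t = -4 (t = (6 - 2)*(-1) = 4*(-1) = -4)
V(K(-1))*(D(-1, 4) + t) = ((-1 + 5/(-1))*(-3 + (-1 + 5/(-1))))*(0 - 4) = ((-1 + 5*(-1))*(-3 + (-1 + 5*(-1))))*(-4) = ((-1 - 5)*(-3 + (-1 - 5)))*(-4) = -6*(-3 - 6)*(-4) = -6*(-9)*(-4) = 54*(-4) = -216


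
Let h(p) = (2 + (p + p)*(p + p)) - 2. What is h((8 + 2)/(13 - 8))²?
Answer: 256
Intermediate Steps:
h(p) = 4*p² (h(p) = (2 + (2*p)*(2*p)) - 2 = (2 + 4*p²) - 2 = 4*p²)
h((8 + 2)/(13 - 8))² = (4*((8 + 2)/(13 - 8))²)² = (4*(10/5)²)² = (4*(10*(⅕))²)² = (4*2²)² = (4*4)² = 16² = 256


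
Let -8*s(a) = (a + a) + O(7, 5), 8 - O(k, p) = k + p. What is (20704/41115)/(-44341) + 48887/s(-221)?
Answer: 356499685265828/406546887945 ≈ 876.90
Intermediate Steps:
O(k, p) = 8 - k - p (O(k, p) = 8 - (k + p) = 8 + (-k - p) = 8 - k - p)
s(a) = ½ - a/4 (s(a) = -((a + a) + (8 - 1*7 - 1*5))/8 = -(2*a + (8 - 7 - 5))/8 = -(2*a - 4)/8 = -(-4 + 2*a)/8 = ½ - a/4)
(20704/41115)/(-44341) + 48887/s(-221) = (20704/41115)/(-44341) + 48887/(½ - ¼*(-221)) = (20704*(1/41115))*(-1/44341) + 48887/(½ + 221/4) = (20704/41115)*(-1/44341) + 48887/(223/4) = -20704/1823080215 + 48887*(4/223) = -20704/1823080215 + 195548/223 = 356499685265828/406546887945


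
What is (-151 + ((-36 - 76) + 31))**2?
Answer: 53824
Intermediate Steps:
(-151 + ((-36 - 76) + 31))**2 = (-151 + (-112 + 31))**2 = (-151 - 81)**2 = (-232)**2 = 53824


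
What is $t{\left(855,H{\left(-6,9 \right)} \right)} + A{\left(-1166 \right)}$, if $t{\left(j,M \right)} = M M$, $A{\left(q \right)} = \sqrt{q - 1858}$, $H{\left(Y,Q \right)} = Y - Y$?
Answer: $12 i \sqrt{21} \approx 54.991 i$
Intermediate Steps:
$H{\left(Y,Q \right)} = 0$
$A{\left(q \right)} = \sqrt{-1858 + q}$
$t{\left(j,M \right)} = M^{2}$
$t{\left(855,H{\left(-6,9 \right)} \right)} + A{\left(-1166 \right)} = 0^{2} + \sqrt{-1858 - 1166} = 0 + \sqrt{-3024} = 0 + 12 i \sqrt{21} = 12 i \sqrt{21}$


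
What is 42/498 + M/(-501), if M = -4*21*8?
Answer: 19761/13861 ≈ 1.4257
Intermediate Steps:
M = -672 (M = -84*8 = -672)
42/498 + M/(-501) = 42/498 - 672/(-501) = 42*(1/498) - 672*(-1/501) = 7/83 + 224/167 = 19761/13861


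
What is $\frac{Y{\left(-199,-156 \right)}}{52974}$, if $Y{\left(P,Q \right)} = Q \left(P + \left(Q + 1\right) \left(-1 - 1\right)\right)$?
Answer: $- \frac{962}{2943} \approx -0.32688$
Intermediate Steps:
$Y{\left(P,Q \right)} = Q \left(-2 + P - 2 Q\right)$ ($Y{\left(P,Q \right)} = Q \left(P + \left(1 + Q\right) \left(-2\right)\right) = Q \left(P - \left(2 + 2 Q\right)\right) = Q \left(-2 + P - 2 Q\right)$)
$\frac{Y{\left(-199,-156 \right)}}{52974} = \frac{\left(-156\right) \left(-2 - 199 - -312\right)}{52974} = - 156 \left(-2 - 199 + 312\right) \frac{1}{52974} = \left(-156\right) 111 \cdot \frac{1}{52974} = \left(-17316\right) \frac{1}{52974} = - \frac{962}{2943}$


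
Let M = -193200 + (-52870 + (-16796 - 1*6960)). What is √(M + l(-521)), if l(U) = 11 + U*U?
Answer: √1626 ≈ 40.324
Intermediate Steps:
M = -269826 (M = -193200 + (-52870 + (-16796 - 6960)) = -193200 + (-52870 - 23756) = -193200 - 76626 = -269826)
l(U) = 11 + U²
√(M + l(-521)) = √(-269826 + (11 + (-521)²)) = √(-269826 + (11 + 271441)) = √(-269826 + 271452) = √1626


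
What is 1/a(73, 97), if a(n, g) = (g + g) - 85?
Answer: 1/109 ≈ 0.0091743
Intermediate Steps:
a(n, g) = -85 + 2*g (a(n, g) = 2*g - 85 = -85 + 2*g)
1/a(73, 97) = 1/(-85 + 2*97) = 1/(-85 + 194) = 1/109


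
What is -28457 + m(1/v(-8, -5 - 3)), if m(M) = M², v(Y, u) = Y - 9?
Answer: -8224072/289 ≈ -28457.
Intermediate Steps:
v(Y, u) = -9 + Y
-28457 + m(1/v(-8, -5 - 3)) = -28457 + (1/(-9 - 8))² = -28457 + (1/(-17))² = -28457 + (-1/17)² = -28457 + 1/289 = -8224072/289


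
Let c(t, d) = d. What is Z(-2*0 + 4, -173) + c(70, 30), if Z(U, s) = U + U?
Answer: 38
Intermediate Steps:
Z(U, s) = 2*U
Z(-2*0 + 4, -173) + c(70, 30) = 2*(-2*0 + 4) + 30 = 2*(0 + 4) + 30 = 2*4 + 30 = 8 + 30 = 38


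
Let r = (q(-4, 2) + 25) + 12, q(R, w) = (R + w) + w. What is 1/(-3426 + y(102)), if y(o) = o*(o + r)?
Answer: 1/10752 ≈ 9.3006e-5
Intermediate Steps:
q(R, w) = R + 2*w
r = 37 (r = ((-4 + 2*2) + 25) + 12 = ((-4 + 4) + 25) + 12 = (0 + 25) + 12 = 25 + 12 = 37)
y(o) = o*(37 + o) (y(o) = o*(o + 37) = o*(37 + o))
1/(-3426 + y(102)) = 1/(-3426 + 102*(37 + 102)) = 1/(-3426 + 102*139) = 1/(-3426 + 14178) = 1/10752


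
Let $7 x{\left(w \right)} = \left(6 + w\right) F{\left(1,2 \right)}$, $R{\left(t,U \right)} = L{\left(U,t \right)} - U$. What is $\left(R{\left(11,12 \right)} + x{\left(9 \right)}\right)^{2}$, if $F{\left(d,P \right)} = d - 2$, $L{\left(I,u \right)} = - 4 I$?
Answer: $\frac{189225}{49} \approx 3861.7$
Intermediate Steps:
$F{\left(d,P \right)} = -2 + d$
$R{\left(t,U \right)} = - 5 U$ ($R{\left(t,U \right)} = - 4 U - U = - 5 U$)
$x{\left(w \right)} = - \frac{6}{7} - \frac{w}{7}$ ($x{\left(w \right)} = \frac{\left(6 + w\right) \left(-2 + 1\right)}{7} = \frac{\left(6 + w\right) \left(-1\right)}{7} = \frac{-6 - w}{7} = - \frac{6}{7} - \frac{w}{7}$)
$\left(R{\left(11,12 \right)} + x{\left(9 \right)}\right)^{2} = \left(\left(-5\right) 12 - \frac{15}{7}\right)^{2} = \left(-60 - \frac{15}{7}\right)^{2} = \left(- \frac{435}{7}\right)^{2} = \frac{189225}{49}$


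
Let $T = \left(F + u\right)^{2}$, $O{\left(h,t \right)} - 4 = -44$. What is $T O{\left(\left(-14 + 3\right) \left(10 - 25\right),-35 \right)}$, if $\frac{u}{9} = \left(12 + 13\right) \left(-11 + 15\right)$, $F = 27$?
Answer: $-34373160$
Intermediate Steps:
$u = 900$ ($u = 9 \left(12 + 13\right) \left(-11 + 15\right) = 9 \cdot 25 \cdot 4 = 9 \cdot 100 = 900$)
$O{\left(h,t \right)} = -40$ ($O{\left(h,t \right)} = 4 - 44 = -40$)
$T = 859329$ ($T = \left(27 + 900\right)^{2} = 927^{2} = 859329$)
$T O{\left(\left(-14 + 3\right) \left(10 - 25\right),-35 \right)} = 859329 \left(-40\right) = -34373160$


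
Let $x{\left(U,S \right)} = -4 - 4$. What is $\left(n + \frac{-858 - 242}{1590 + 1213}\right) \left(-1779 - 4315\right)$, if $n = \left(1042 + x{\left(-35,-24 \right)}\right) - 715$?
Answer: $- \frac{5442289358}{2803} \approx -1.9416 \cdot 10^{6}$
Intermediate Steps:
$x{\left(U,S \right)} = -8$
$n = 319$ ($n = \left(1042 - 8\right) - 715 = 1034 - 715 = 319$)
$\left(n + \frac{-858 - 242}{1590 + 1213}\right) \left(-1779 - 4315\right) = \left(319 + \frac{-858 - 242}{1590 + 1213}\right) \left(-1779 - 4315\right) = \left(319 - \frac{1100}{2803}\right) \left(-6094\right) = \frac{893057}{2803} \left(-6094\right) = - \frac{5442289358}{2803}$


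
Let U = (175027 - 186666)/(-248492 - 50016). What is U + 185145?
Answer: 55267275299/298508 ≈ 1.8515e+5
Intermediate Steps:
U = 11639/298508 (U = -11639/(-298508) = -11639*(-1/298508) = 11639/298508 ≈ 0.038991)
U + 185145 = 11639/298508 + 185145 = 55267275299/298508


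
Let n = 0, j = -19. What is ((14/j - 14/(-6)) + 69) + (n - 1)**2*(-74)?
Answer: -194/57 ≈ -3.4035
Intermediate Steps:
((14/j - 14/(-6)) + 69) + (n - 1)**2*(-74) = ((14/(-19) - 14/(-6)) + 69) + (0 - 1)**2*(-74) = ((14*(-1/19) - 14*(-1/6)) + 69) + (-1)**2*(-74) = ((-14/19 + 7/3) + 69) + 1*(-74) = (91/57 + 69) - 74 = 4024/57 - 74 = -194/57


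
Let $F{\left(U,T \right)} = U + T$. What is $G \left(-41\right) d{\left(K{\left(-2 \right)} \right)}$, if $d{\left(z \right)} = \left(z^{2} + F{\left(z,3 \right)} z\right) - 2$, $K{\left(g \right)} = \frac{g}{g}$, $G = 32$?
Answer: $-3936$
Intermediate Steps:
$F{\left(U,T \right)} = T + U$
$K{\left(g \right)} = 1$
$d{\left(z \right)} = -2 + z^{2} + z \left(3 + z\right)$ ($d{\left(z \right)} = \left(z^{2} + \left(3 + z\right) z\right) - 2 = \left(z^{2} + z \left(3 + z\right)\right) - 2 = -2 + z^{2} + z \left(3 + z\right)$)
$G \left(-41\right) d{\left(K{\left(-2 \right)} \right)} = 32 \left(-41\right) \left(-2 + 1^{2} + 1 \left(3 + 1\right)\right) = - 1312 \left(-2 + 1 + 1 \cdot 4\right) = - 1312 \left(-2 + 1 + 4\right) = \left(-1312\right) 3 = -3936$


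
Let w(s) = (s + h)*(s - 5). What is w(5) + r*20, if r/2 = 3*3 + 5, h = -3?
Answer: 560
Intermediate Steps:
w(s) = (-5 + s)*(-3 + s) (w(s) = (s - 3)*(s - 5) = (-3 + s)*(-5 + s) = (-5 + s)*(-3 + s))
r = 28 (r = 2*(3*3 + 5) = 2*(9 + 5) = 2*14 = 28)
w(5) + r*20 = (15 + 5² - 8*5) + 28*20 = (15 + 25 - 40) + 560 = 0 + 560 = 560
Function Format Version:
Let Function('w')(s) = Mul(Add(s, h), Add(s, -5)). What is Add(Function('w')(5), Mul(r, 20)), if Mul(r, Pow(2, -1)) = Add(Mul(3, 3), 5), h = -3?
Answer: 560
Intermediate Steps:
Function('w')(s) = Mul(Add(-5, s), Add(-3, s)) (Function('w')(s) = Mul(Add(s, -3), Add(s, -5)) = Mul(Add(-3, s), Add(-5, s)) = Mul(Add(-5, s), Add(-3, s)))
r = 28 (r = Mul(2, Add(Mul(3, 3), 5)) = Mul(2, Add(9, 5)) = Mul(2, 14) = 28)
Add(Function('w')(5), Mul(r, 20)) = Add(Add(15, Pow(5, 2), Mul(-8, 5)), Mul(28, 20)) = Add(Add(15, 25, -40), 560) = Add(0, 560) = 560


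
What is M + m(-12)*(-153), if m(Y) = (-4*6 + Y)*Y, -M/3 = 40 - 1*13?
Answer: -66177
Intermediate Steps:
M = -81 (M = -3*(40 - 1*13) = -3*(40 - 13) = -3*27 = -81)
m(Y) = Y*(-24 + Y) (m(Y) = (-24 + Y)*Y = Y*(-24 + Y))
M + m(-12)*(-153) = -81 - 12*(-24 - 12)*(-153) = -81 - 12*(-36)*(-153) = -81 + 432*(-153) = -81 - 66096 = -66177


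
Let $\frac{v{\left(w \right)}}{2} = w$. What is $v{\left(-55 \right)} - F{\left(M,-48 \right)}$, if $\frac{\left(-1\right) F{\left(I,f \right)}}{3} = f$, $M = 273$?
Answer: $-254$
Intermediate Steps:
$F{\left(I,f \right)} = - 3 f$
$v{\left(w \right)} = 2 w$
$v{\left(-55 \right)} - F{\left(M,-48 \right)} = 2 \left(-55\right) - \left(-3\right) \left(-48\right) = -110 - 144 = -254$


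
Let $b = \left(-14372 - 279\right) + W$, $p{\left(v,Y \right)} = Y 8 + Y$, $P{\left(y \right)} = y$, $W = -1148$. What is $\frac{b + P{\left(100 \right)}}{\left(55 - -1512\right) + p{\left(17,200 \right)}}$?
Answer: $- \frac{15699}{3367} \approx -4.6626$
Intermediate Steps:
$p{\left(v,Y \right)} = 9 Y$ ($p{\left(v,Y \right)} = 8 Y + Y = 9 Y$)
$b = -15799$ ($b = \left(-14372 - 279\right) - 1148 = -14651 - 1148 = -15799$)
$\frac{b + P{\left(100 \right)}}{\left(55 - -1512\right) + p{\left(17,200 \right)}} = \frac{-15799 + 100}{\left(55 - -1512\right) + 9 \cdot 200} = - \frac{15699}{\left(55 + 1512\right) + 1800} = - \frac{15699}{1567 + 1800} = - \frac{15699}{3367}$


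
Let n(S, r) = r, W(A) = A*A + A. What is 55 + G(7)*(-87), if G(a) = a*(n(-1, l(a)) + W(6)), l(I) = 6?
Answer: -29177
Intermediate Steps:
W(A) = A + A² (W(A) = A² + A = A + A²)
G(a) = 48*a (G(a) = a*(6 + 6*(1 + 6)) = a*(6 + 6*7) = a*(6 + 42) = a*48 = 48*a)
55 + G(7)*(-87) = 55 + (48*7)*(-87) = 55 + 336*(-87) = 55 - 29232 = -29177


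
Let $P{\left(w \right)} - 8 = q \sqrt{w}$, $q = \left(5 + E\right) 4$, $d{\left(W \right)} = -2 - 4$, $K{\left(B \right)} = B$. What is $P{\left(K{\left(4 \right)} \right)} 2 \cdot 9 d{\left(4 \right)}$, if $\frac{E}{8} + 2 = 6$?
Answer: $-32832$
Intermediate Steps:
$E = 32$ ($E = -16 + 8 \cdot 6 = -16 + 48 = 32$)
$d{\left(W \right)} = -6$
$q = 148$ ($q = \left(5 + 32\right) 4 = 37 \cdot 4 = 148$)
$P{\left(w \right)} = 8 + 148 \sqrt{w}$
$P{\left(K{\left(4 \right)} \right)} 2 \cdot 9 d{\left(4 \right)} = \left(8 + 148 \sqrt{4}\right) 2 \cdot 9 \left(-6\right) = \left(8 + 148 \cdot 2\right) 2 \cdot 9 \left(-6\right) = \left(8 + 296\right) 2 \cdot 9 \left(-6\right) = 304 \cdot 2 \cdot 9 \left(-6\right) = 608 \cdot 9 \left(-6\right) = 5472 \left(-6\right) = -32832$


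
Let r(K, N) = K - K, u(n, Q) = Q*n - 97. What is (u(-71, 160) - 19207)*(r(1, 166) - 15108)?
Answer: 463271712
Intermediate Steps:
u(n, Q) = -97 + Q*n
r(K, N) = 0
(u(-71, 160) - 19207)*(r(1, 166) - 15108) = ((-97 + 160*(-71)) - 19207)*(0 - 15108) = ((-97 - 11360) - 19207)*(-15108) = (-11457 - 19207)*(-15108) = -30664*(-15108) = 463271712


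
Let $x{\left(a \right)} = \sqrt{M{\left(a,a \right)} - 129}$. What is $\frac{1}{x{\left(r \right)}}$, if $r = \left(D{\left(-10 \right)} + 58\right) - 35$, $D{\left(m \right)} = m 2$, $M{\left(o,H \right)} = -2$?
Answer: $- \frac{i \sqrt{131}}{131} \approx - 0.08737 i$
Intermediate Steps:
$D{\left(m \right)} = 2 m$
$r = 3$ ($r = \left(2 \left(-10\right) + 58\right) - 35 = \left(-20 + 58\right) - 35 = 38 - 35 = 3$)
$x{\left(a \right)} = i \sqrt{131}$ ($x{\left(a \right)} = \sqrt{-2 - 129} = \sqrt{-131} = i \sqrt{131}$)
$\frac{1}{x{\left(r \right)}} = \frac{1}{i \sqrt{131}} = - \frac{i \sqrt{131}}{131}$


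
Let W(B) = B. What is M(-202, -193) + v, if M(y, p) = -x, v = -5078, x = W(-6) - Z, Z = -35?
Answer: -5107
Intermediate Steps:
x = 29 (x = -6 - 1*(-35) = -6 + 35 = 29)
M(y, p) = -29 (M(y, p) = -1*29 = -29)
M(-202, -193) + v = -29 - 5078 = -5107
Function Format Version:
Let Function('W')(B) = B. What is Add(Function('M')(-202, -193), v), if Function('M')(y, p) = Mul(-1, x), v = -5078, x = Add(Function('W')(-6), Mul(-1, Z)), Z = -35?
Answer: -5107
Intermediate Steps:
x = 29 (x = Add(-6, Mul(-1, -35)) = Add(-6, 35) = 29)
Function('M')(y, p) = -29 (Function('M')(y, p) = Mul(-1, 29) = -29)
Add(Function('M')(-202, -193), v) = Add(-29, -5078) = -5107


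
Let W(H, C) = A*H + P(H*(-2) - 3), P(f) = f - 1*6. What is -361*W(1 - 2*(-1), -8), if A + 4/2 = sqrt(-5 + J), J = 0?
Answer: 7581 - 1083*I*sqrt(5) ≈ 7581.0 - 2421.7*I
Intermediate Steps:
A = -2 + I*sqrt(5) (A = -2 + sqrt(-5 + 0) = -2 + sqrt(-5) = -2 + I*sqrt(5) ≈ -2.0 + 2.2361*I)
P(f) = -6 + f (P(f) = f - 6 = -6 + f)
W(H, C) = -9 - 2*H + H*(-2 + I*sqrt(5)) (W(H, C) = (-2 + I*sqrt(5))*H + (-6 + (H*(-2) - 3)) = H*(-2 + I*sqrt(5)) + (-6 + (-2*H - 3)) = H*(-2 + I*sqrt(5)) + (-6 + (-3 - 2*H)) = H*(-2 + I*sqrt(5)) + (-9 - 2*H) = -9 - 2*H + H*(-2 + I*sqrt(5)))
-361*W(1 - 2*(-1), -8) = -361*(-9 - 4*(1 - 2*(-1)) + I*(1 - 2*(-1))*sqrt(5)) = -361*(-9 - 4*(1 + 2) + I*(1 + 2)*sqrt(5)) = -361*(-9 - 4*3 + I*3*sqrt(5)) = -361*(-9 - 12 + 3*I*sqrt(5)) = -361*(-21 + 3*I*sqrt(5)) = 7581 - 1083*I*sqrt(5)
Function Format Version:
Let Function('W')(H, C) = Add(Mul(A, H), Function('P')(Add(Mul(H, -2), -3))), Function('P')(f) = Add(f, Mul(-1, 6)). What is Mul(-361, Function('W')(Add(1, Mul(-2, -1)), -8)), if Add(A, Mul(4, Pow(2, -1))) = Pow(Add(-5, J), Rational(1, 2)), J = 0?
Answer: Add(7581, Mul(-1083, I, Pow(5, Rational(1, 2)))) ≈ Add(7581.0, Mul(-2421.7, I))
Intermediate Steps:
A = Add(-2, Mul(I, Pow(5, Rational(1, 2)))) (A = Add(-2, Pow(Add(-5, 0), Rational(1, 2))) = Add(-2, Pow(-5, Rational(1, 2))) = Add(-2, Mul(I, Pow(5, Rational(1, 2)))) ≈ Add(-2.0000, Mul(2.2361, I)))
Function('P')(f) = Add(-6, f) (Function('P')(f) = Add(f, -6) = Add(-6, f))
Function('W')(H, C) = Add(-9, Mul(-2, H), Mul(H, Add(-2, Mul(I, Pow(5, Rational(1, 2)))))) (Function('W')(H, C) = Add(Mul(Add(-2, Mul(I, Pow(5, Rational(1, 2)))), H), Add(-6, Add(Mul(H, -2), -3))) = Add(Mul(H, Add(-2, Mul(I, Pow(5, Rational(1, 2))))), Add(-6, Add(Mul(-2, H), -3))) = Add(Mul(H, Add(-2, Mul(I, Pow(5, Rational(1, 2))))), Add(-6, Add(-3, Mul(-2, H)))) = Add(Mul(H, Add(-2, Mul(I, Pow(5, Rational(1, 2))))), Add(-9, Mul(-2, H))) = Add(-9, Mul(-2, H), Mul(H, Add(-2, Mul(I, Pow(5, Rational(1, 2)))))))
Mul(-361, Function('W')(Add(1, Mul(-2, -1)), -8)) = Mul(-361, Add(-9, Mul(-4, Add(1, Mul(-2, -1))), Mul(I, Add(1, Mul(-2, -1)), Pow(5, Rational(1, 2))))) = Mul(-361, Add(-9, Mul(-4, Add(1, 2)), Mul(I, Add(1, 2), Pow(5, Rational(1, 2))))) = Mul(-361, Add(-9, Mul(-4, 3), Mul(I, 3, Pow(5, Rational(1, 2))))) = Mul(-361, Add(-9, -12, Mul(3, I, Pow(5, Rational(1, 2))))) = Mul(-361, Add(-21, Mul(3, I, Pow(5, Rational(1, 2))))) = Add(7581, Mul(-1083, I, Pow(5, Rational(1, 2))))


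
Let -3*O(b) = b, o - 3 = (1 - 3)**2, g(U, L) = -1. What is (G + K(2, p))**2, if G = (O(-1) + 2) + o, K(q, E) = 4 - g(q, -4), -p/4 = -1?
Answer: 1849/9 ≈ 205.44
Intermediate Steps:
p = 4 (p = -4*(-1) = 4)
o = 7 (o = 3 + (1 - 3)**2 = 3 + (-2)**2 = 3 + 4 = 7)
O(b) = -b/3
K(q, E) = 5 (K(q, E) = 4 - 1*(-1) = 4 + 1 = 5)
G = 28/3 (G = (-1/3*(-1) + 2) + 7 = (1/3 + 2) + 7 = 7/3 + 7 = 28/3 ≈ 9.3333)
(G + K(2, p))**2 = (28/3 + 5)**2 = (43/3)**2 = 1849/9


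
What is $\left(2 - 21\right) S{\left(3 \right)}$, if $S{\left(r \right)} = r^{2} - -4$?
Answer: $-247$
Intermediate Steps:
$S{\left(r \right)} = 4 + r^{2}$ ($S{\left(r \right)} = r^{2} + 4 = 4 + r^{2}$)
$\left(2 - 21\right) S{\left(3 \right)} = \left(2 - 21\right) \left(4 + 3^{2}\right) = - 19 \left(4 + 9\right) = \left(-19\right) 13 = -247$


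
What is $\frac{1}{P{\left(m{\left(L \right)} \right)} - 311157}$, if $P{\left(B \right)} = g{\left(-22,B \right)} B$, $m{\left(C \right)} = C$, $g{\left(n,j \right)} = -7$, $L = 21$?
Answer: $- \frac{1}{311304} \approx -3.2123 \cdot 10^{-6}$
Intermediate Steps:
$P{\left(B \right)} = - 7 B$
$\frac{1}{P{\left(m{\left(L \right)} \right)} - 311157} = \frac{1}{\left(-7\right) 21 - 311157} = \frac{1}{-147 - 311157} = \frac{1}{-311304} = - \frac{1}{311304}$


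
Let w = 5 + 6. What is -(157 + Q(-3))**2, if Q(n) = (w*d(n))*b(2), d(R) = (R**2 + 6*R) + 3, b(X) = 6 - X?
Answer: -11449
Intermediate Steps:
d(R) = 3 + R**2 + 6*R
w = 11
Q(n) = 132 + 44*n**2 + 264*n (Q(n) = (11*(3 + n**2 + 6*n))*(6 - 1*2) = (33 + 11*n**2 + 66*n)*(6 - 2) = (33 + 11*n**2 + 66*n)*4 = 132 + 44*n**2 + 264*n)
-(157 + Q(-3))**2 = -(157 + (132 + 44*(-3)**2 + 264*(-3)))**2 = -(157 + (132 + 44*9 - 792))**2 = -(157 + (132 + 396 - 792))**2 = -(157 - 264)**2 = -1*(-107)**2 = -1*11449 = -11449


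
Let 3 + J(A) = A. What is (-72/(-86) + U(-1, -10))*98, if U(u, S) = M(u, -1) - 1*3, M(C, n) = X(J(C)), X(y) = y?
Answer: -25970/43 ≈ -603.95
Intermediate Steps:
J(A) = -3 + A
M(C, n) = -3 + C
U(u, S) = -6 + u (U(u, S) = (-3 + u) - 1*3 = (-3 + u) - 3 = -6 + u)
(-72/(-86) + U(-1, -10))*98 = (-72/(-86) + (-6 - 1))*98 = (-72*(-1/86) - 7)*98 = (36/43 - 7)*98 = -265/43*98 = -25970/43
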